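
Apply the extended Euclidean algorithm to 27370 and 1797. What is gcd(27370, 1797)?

Repeated division:
27370 = 15*1797 + 415
1797 = 4*415 + 137
415 = 3*137 + 4
137 = 34*4 + 1
4 = 4*1 + 0
gcd(27370, 1797) = 1.
Back-substituting:
1 = 137 − 34·4
1 = −34·415 + 103·137
1 = 103·1797 − 446·415
1 = −446·27370 + 6793·1797
So 1 = (-446)·27370 + (6793)·1797.

1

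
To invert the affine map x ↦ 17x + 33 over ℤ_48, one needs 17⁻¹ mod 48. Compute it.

gcd(48, 17) by repeated division:
48 = 2×17 + 14
17 = 1×14 + 3
14 = 4×3 + 2
3 = 1×2 + 1
2 = 2×1 + 0
gcd = 1, so the inverse exists. Back-substitute:
1 = 3 − 2
1 = −14 + 5·3
1 = 5·17 − 6·14
1 = −6·48 + 17·17
So 17·17 ≡ 1 (mod 48).

17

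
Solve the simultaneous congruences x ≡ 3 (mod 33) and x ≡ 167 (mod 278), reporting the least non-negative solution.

Write x = 3 + 33·k. Then 33·k ≡ 167 − 3 ≡ 164 (mod 278).
Need 33⁻¹ mod 278. Extended Euclid on (278, 33):
278 = 8×33 + 14
33 = 2×14 + 5
14 = 2×5 + 4
5 = 1×4 + 1
4 = 4×1 + 0
Back-substitute:
1 = 5 − 4
1 = −14 + 3·5
1 = 3·33 − 7·14
1 = −7·278 + 59·33
33⁻¹ ≡ 59 (mod 278), so k ≡ 59·164 ≡ 224 (mod 278).
x = 3 + 33·224 = 7395.

7395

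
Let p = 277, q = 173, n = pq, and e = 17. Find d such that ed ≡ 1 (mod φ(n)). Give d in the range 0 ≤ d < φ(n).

5585

φ(n) = (p−1)(q−1) = 276·172 = 47472.
Need d with 17·d ≡ 1 (mod 47472). Apply the extended Euclidean algorithm:
47472 = 2792*17 + 8
17 = 2*8 + 1
8 = 8*1 + 0
Back-substitute:
1 = 17 − 2·8
1 = −2·47472 + 5585·17
So 17·5585 ≡ 1 (mod 47472), hence d = 5585.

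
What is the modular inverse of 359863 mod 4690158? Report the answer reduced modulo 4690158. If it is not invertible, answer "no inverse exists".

Run Euclid on (4690158, 359863):
4690158 = 13·359863 + 11939
359863 = 30·11939 + 1693
11939 = 7·1693 + 88
1693 = 19·88 + 21
88 = 4·21 + 4
21 = 5·4 + 1
4 = 4·1 + 0
Since gcd(359863, 4690158) = 1, back-substitute to write 1 as a combination:
1 = 21 − 5·4
1 = −5·88 + 21·21
1 = 21·1693 − 404·88
1 = −404·11939 + 2849·1693
1 = 2849·359863 − 85874·11939
1 = −85874·4690158 + 1119211·359863
So 359863·1119211 ≡ 1 (mod 4690158).

1119211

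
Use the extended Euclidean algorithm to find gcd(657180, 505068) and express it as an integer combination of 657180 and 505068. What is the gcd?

Apply Euclid's algorithm to 657180 and 505068:
657180 = 1×505068 + 152112
505068 = 3×152112 + 48732
152112 = 3×48732 + 5916
48732 = 8×5916 + 1404
5916 = 4×1404 + 300
1404 = 4×300 + 204
300 = 1×204 + 96
204 = 2×96 + 12
96 = 8×12 + 0
gcd(657180, 505068) = 12.
Back-substituting:
12 = 204 − 2·96
12 = −2·300 + 3·204
12 = 3·1404 − 14·300
12 = −14·5916 + 59·1404
12 = 59·48732 − 486·5916
12 = −486·152112 + 1517·48732
12 = 1517·505068 − 5037·152112
12 = −5037·657180 + 6554·505068
So 12 = (-5037)·657180 + (6554)·505068.

12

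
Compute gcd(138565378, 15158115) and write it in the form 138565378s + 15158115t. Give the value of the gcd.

Apply Euclid's algorithm to 138565378 and 15158115:
138565378 = 9*15158115 + 2142343
15158115 = 7*2142343 + 161714
2142343 = 13*161714 + 40061
161714 = 4*40061 + 1470
40061 = 27*1470 + 371
1470 = 3*371 + 357
371 = 1*357 + 14
357 = 25*14 + 7
14 = 2*7 + 0
gcd(138565378, 15158115) = 7.
Express as a combination:
7 = 357 − 25·14
7 = −25·371 + 26·357
7 = 26·1470 − 103·371
7 = −103·40061 + 2807·1470
7 = 2807·161714 − 11331·40061
7 = −11331·2142343 + 150110·161714
7 = 150110·15158115 − 1062101·2142343
7 = −1062101·138565378 + 9709019·15158115
So 7 = (-1062101)·138565378 + (9709019)·15158115.

7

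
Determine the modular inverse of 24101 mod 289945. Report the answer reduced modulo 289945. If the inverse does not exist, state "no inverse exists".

280056

Extended Euclidean algorithm:
289945 = 12*24101 + 733
24101 = 32*733 + 645
733 = 1*645 + 88
645 = 7*88 + 29
88 = 3*29 + 1
29 = 29*1 + 0
The gcd is 1. Working backward:
1 = 88 − 3·29
1 = −3·645 + 22·88
1 = 22·733 − 25·645
1 = −25·24101 + 822·733
1 = 822·289945 − 9889·24101
Thus 24101·(-9889) ≡ 1 (mod 289945); reducing, -9889 mod 289945 = 280056.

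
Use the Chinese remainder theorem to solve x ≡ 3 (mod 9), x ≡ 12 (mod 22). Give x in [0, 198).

Write x = 3 + 9·k. Then 9·k ≡ 12 − 3 ≡ 9 (mod 22).
Need 9⁻¹ mod 22. Extended Euclid on (22, 9):
22 = 2×9 + 4
9 = 2×4 + 1
4 = 4×1 + 0
Back-substitute:
1 = 9 − 2·4
1 = −2·22 + 5·9
9⁻¹ ≡ 5 (mod 22), so k ≡ 5·9 ≡ 1 (mod 22).
x = 3 + 9·1 = 12.

12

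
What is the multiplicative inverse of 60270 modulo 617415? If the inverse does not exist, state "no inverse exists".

no inverse exists

Euclidean algorithm on 617415, 60270:
617415 = 10·60270 + 14715
60270 = 4·14715 + 1410
14715 = 10·1410 + 615
1410 = 2·615 + 180
615 = 3·180 + 75
180 = 2·75 + 30
75 = 2·30 + 15
30 = 2·15 + 0
The gcd is 15, not 1, hence no inverse exists.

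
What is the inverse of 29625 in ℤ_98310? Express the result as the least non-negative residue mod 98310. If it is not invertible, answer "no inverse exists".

Euclidean algorithm on 98310, 29625:
98310 = 3*29625 + 9435
29625 = 3*9435 + 1320
9435 = 7*1320 + 195
1320 = 6*195 + 150
195 = 1*150 + 45
150 = 3*45 + 15
45 = 3*15 + 0
Since gcd = 15 > 1, 29625 is not a unit mod 98310.

no inverse exists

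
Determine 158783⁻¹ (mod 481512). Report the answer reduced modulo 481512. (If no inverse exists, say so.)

423503

gcd(481512, 158783) by repeated division:
481512 = 3·158783 + 5163
158783 = 30·5163 + 3893
5163 = 1·3893 + 1270
3893 = 3·1270 + 83
1270 = 15·83 + 25
83 = 3·25 + 8
25 = 3·8 + 1
8 = 8·1 + 0
gcd = 1, so the inverse exists. Back-substitute:
1 = 25 − 3·8
1 = −3·83 + 10·25
1 = 10·1270 − 153·83
1 = −153·3893 + 469·1270
1 = 469·5163 − 622·3893
1 = −622·158783 + 19129·5163
1 = 19129·481512 − 58009·158783
Thus 158783·(-58009) ≡ 1 (mod 481512); reducing, -58009 mod 481512 = 423503.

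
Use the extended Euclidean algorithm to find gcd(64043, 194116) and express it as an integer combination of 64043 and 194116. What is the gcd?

Apply Euclid's algorithm to 194116 and 64043:
194116 = 3*64043 + 1987
64043 = 32*1987 + 459
1987 = 4*459 + 151
459 = 3*151 + 6
151 = 25*6 + 1
6 = 6*1 + 0
gcd(64043, 194116) = 1.
Back-substituting:
1 = 151 − 25·6
1 = −25·459 + 76·151
1 = 76·1987 − 329·459
1 = −329·64043 + 10604·1987
1 = 10604·194116 − 32141·64043
So 1 = (10604)·194116 + (-32141)·64043.

1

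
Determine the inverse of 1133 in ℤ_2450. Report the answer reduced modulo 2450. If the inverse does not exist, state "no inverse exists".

2197

gcd(2450, 1133) by repeated division:
2450 = 2·1133 + 184
1133 = 6·184 + 29
184 = 6·29 + 10
29 = 2·10 + 9
10 = 1·9 + 1
9 = 9·1 + 0
gcd = 1, so the inverse exists. Back-substitute:
1 = 10 − 9
1 = −29 + 3·10
1 = 3·184 − 19·29
1 = −19·1133 + 117·184
1 = 117·2450 − 253·1133
Hence 1133⁻¹ ≡ -253 ≡ 2197 (mod 2450).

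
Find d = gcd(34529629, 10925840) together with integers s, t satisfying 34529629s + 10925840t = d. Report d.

Apply Euclid's algorithm to 34529629 and 10925840:
34529629 = 3×10925840 + 1752109
10925840 = 6×1752109 + 413186
1752109 = 4×413186 + 99365
413186 = 4×99365 + 15726
99365 = 6×15726 + 5009
15726 = 3×5009 + 699
5009 = 7×699 + 116
699 = 6×116 + 3
116 = 38×3 + 2
3 = 1×2 + 1
2 = 2×1 + 0
gcd(34529629, 10925840) = 1.
Back-substituting:
1 = 3 − 2
1 = −116 + 39·3
1 = 39·699 − 235·116
1 = −235·5009 + 1684·699
1 = 1684·15726 − 5287·5009
1 = −5287·99365 + 33406·15726
1 = 33406·413186 − 138911·99365
1 = −138911·1752109 + 589050·413186
1 = 589050·10925840 − 3673211·1752109
1 = −3673211·34529629 + 11608683·10925840
So 1 = (-3673211)·34529629 + (11608683)·10925840.

1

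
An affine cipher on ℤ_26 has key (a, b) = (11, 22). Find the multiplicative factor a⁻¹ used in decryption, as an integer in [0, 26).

Apply the Euclidean algorithm to 26 and 11:
26 = 2*11 + 4
11 = 2*4 + 3
4 = 1*3 + 1
3 = 3*1 + 0
gcd = 1, so the inverse exists. Back-substitute:
1 = 4 − 3
1 = −11 + 3·4
1 = 3·26 − 7·11
So 11·(-7) ≡ 1 (mod 26), and -7 ≡ 19 (mod 26).

19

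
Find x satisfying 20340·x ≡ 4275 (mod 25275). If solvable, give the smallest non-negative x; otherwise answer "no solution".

First find gcd(20340, 25275):
25275 = 1·20340 + 4935
20340 = 4·4935 + 600
4935 = 8·600 + 135
600 = 4·135 + 60
135 = 2·60 + 15
60 = 4·15 + 0
gcd = 15 and 15 | 4275, so solutions exist. Divide through by 15: 1356x ≡ 285 (mod 1685).
Now find 1356⁻¹ mod 1685:
1685 = 1×1356 + 329
1356 = 4×329 + 40
329 = 8×40 + 9
40 = 4×9 + 4
9 = 2×4 + 1
4 = 4×1 + 0
Back-substitute:
1 = 9 − 2·4
1 = −2·40 + 9·9
1 = 9·329 − 74·40
1 = −74·1356 + 305·329
1 = 305·1685 − 379·1356
So 1356·(-379) ≡ 1 (mod 1685), i.e. 1356⁻¹ ≡ 1306.
Then x ≡ 1306·285 ≡ 1510 (mod 1685); the smallest non-negative solution is x = 1510.

1510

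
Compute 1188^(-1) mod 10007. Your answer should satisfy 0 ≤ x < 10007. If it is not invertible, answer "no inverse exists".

gcd(10007, 1188) by repeated division:
10007 = 8*1188 + 503
1188 = 2*503 + 182
503 = 2*182 + 139
182 = 1*139 + 43
139 = 3*43 + 10
43 = 4*10 + 3
10 = 3*3 + 1
3 = 3*1 + 0
gcd = 1, so the inverse exists. Back-substitute:
1 = 10 − 3·3
1 = −3·43 + 13·10
1 = 13·139 − 42·43
1 = −42·182 + 55·139
1 = 55·503 − 152·182
1 = −152·1188 + 359·503
1 = 359·10007 − 3024·1188
So 1188·(-3024) ≡ 1 (mod 10007), and -3024 ≡ 6983 (mod 10007).

6983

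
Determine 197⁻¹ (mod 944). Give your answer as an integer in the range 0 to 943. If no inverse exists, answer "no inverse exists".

829

Extended Euclidean algorithm:
944 = 4*197 + 156
197 = 1*156 + 41
156 = 3*41 + 33
41 = 1*33 + 8
33 = 4*8 + 1
8 = 8*1 + 0
The gcd is 1. Working backward:
1 = 33 − 4·8
1 = −4·41 + 5·33
1 = 5·156 − 19·41
1 = −19·197 + 24·156
1 = 24·944 − 115·197
So 197·(-115) ≡ 1 (mod 944), and -115 ≡ 829 (mod 944).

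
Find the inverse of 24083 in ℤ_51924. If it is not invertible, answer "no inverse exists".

34943

Run Euclid on (51924, 24083):
51924 = 2·24083 + 3758
24083 = 6·3758 + 1535
3758 = 2·1535 + 688
1535 = 2·688 + 159
688 = 4·159 + 52
159 = 3·52 + 3
52 = 17·3 + 1
3 = 3·1 + 0
gcd = 1, so the inverse exists. Back-substitute:
1 = 52 − 17·3
1 = −17·159 + 52·52
1 = 52·688 − 225·159
1 = −225·1535 + 502·688
1 = 502·3758 − 1229·1535
1 = −1229·24083 + 7876·3758
1 = 7876·51924 − 16981·24083
Hence 24083⁻¹ ≡ -16981 ≡ 34943 (mod 51924).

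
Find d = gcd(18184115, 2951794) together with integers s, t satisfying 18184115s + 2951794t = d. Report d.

1

Euclidean algorithm:
18184115 = 6·2951794 + 473351
2951794 = 6·473351 + 111688
473351 = 4·111688 + 26599
111688 = 4·26599 + 5292
26599 = 5·5292 + 139
5292 = 38·139 + 10
139 = 13·10 + 9
10 = 1·9 + 1
9 = 9·1 + 0
gcd(18184115, 2951794) = 1.
Express as a combination:
1 = 10 − 9
1 = −139 + 14·10
1 = 14·5292 − 533·139
1 = −533·26599 + 2679·5292
1 = 2679·111688 − 11249·26599
1 = −11249·473351 + 47675·111688
1 = 47675·2951794 − 297299·473351
1 = −297299·18184115 + 1831469·2951794
So 1 = (-297299)·18184115 + (1831469)·2951794.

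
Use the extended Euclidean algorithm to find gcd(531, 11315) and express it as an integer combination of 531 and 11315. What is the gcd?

Apply Euclid's algorithm to 11315 and 531:
11315 = 21×531 + 164
531 = 3×164 + 39
164 = 4×39 + 8
39 = 4×8 + 7
8 = 1×7 + 1
7 = 7×1 + 0
gcd(531, 11315) = 1.
Back-substituting:
1 = 8 − 7
1 = −39 + 5·8
1 = 5·164 − 21·39
1 = −21·531 + 68·164
1 = 68·11315 − 1449·531
So 1 = (68)·11315 + (-1449)·531.

1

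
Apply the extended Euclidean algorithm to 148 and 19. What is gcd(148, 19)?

Euclidean algorithm:
148 = 7×19 + 15
19 = 1×15 + 4
15 = 3×4 + 3
4 = 1×3 + 1
3 = 3×1 + 0
gcd(148, 19) = 1.
Express as a combination:
1 = 4 − 3
1 = −15 + 4·4
1 = 4·19 − 5·15
1 = −5·148 + 39·19
So 1 = (-5)·148 + (39)·19.

1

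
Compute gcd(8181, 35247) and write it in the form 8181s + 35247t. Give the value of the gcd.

3

Apply Euclid's algorithm to 35247 and 8181:
35247 = 4*8181 + 2523
8181 = 3*2523 + 612
2523 = 4*612 + 75
612 = 8*75 + 12
75 = 6*12 + 3
12 = 4*3 + 0
gcd(8181, 35247) = 3.
Back-substituting:
3 = 75 − 6·12
3 = −6·612 + 49·75
3 = 49·2523 − 202·612
3 = −202·8181 + 655·2523
3 = 655·35247 − 2822·8181
So 3 = (655)·35247 + (-2822)·8181.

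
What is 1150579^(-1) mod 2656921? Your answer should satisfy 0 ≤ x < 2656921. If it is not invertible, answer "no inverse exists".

2010411

Apply the Euclidean algorithm to 2656921 and 1150579:
2656921 = 2*1150579 + 355763
1150579 = 3*355763 + 83290
355763 = 4*83290 + 22603
83290 = 3*22603 + 15481
22603 = 1*15481 + 7122
15481 = 2*7122 + 1237
7122 = 5*1237 + 937
1237 = 1*937 + 300
937 = 3*300 + 37
300 = 8*37 + 4
37 = 9*4 + 1
4 = 4*1 + 0
gcd = 1, so the inverse exists. Back-substitute:
1 = 37 − 9·4
1 = −9·300 + 73·37
1 = 73·937 − 228·300
1 = −228·1237 + 301·937
1 = 301·7122 − 1733·1237
1 = −1733·15481 + 3767·7122
1 = 3767·22603 − 5500·15481
1 = −5500·83290 + 20267·22603
1 = 20267·355763 − 86568·83290
1 = −86568·1150579 + 279971·355763
1 = 279971·2656921 − 646510·1150579
Thus 1150579·(-646510) ≡ 1 (mod 2656921); reducing, -646510 mod 2656921 = 2010411.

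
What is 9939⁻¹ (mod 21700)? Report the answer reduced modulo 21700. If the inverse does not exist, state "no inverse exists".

9659

Extended Euclidean algorithm:
21700 = 2×9939 + 1822
9939 = 5×1822 + 829
1822 = 2×829 + 164
829 = 5×164 + 9
164 = 18×9 + 2
9 = 4×2 + 1
2 = 2×1 + 0
Since gcd(9939, 21700) = 1, back-substitute to write 1 as a combination:
1 = 9 − 4·2
1 = −4·164 + 73·9
1 = 73·829 − 369·164
1 = −369·1822 + 811·829
1 = 811·9939 − 4424·1822
1 = −4424·21700 + 9659·9939
So 9939·9659 ≡ 1 (mod 21700).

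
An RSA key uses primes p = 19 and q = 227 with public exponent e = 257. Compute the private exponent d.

φ(n) = (p−1)(q−1) = 18·226 = 4068.
Need d with 257·d ≡ 1 (mod 4068). Apply the extended Euclidean algorithm:
4068 = 15*257 + 213
257 = 1*213 + 44
213 = 4*44 + 37
44 = 1*37 + 7
37 = 5*7 + 2
7 = 3*2 + 1
2 = 2*1 + 0
Back-substitute:
1 = 7 − 3·2
1 = −3·37 + 16·7
1 = 16·44 − 19·37
1 = −19·213 + 92·44
1 = 92·257 − 111·213
1 = −111·4068 + 1757·257
So 257·1757 ≡ 1 (mod 4068), hence d = 1757.

1757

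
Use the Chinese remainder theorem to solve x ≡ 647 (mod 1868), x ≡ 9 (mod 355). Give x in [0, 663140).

344359

Write x = 647 + 1868·k. Then 1868·k ≡ 9 − 647 ≡ 72 (mod 355).
Need 1868⁻¹ mod 355. Extended Euclid on (355, 93):
355 = 3·93 + 76
93 = 1·76 + 17
76 = 4·17 + 8
17 = 2·8 + 1
8 = 8·1 + 0
Back-substitute:
1 = 17 − 2·8
1 = −2·76 + 9·17
1 = 9·93 − 11·76
1 = −11·355 + 42·93
1868⁻¹ ≡ 42 (mod 355), so k ≡ 42·72 ≡ 184 (mod 355).
x = 647 + 1868·184 = 344359.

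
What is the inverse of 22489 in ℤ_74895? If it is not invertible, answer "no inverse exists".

Extended Euclidean algorithm:
74895 = 3×22489 + 7428
22489 = 3×7428 + 205
7428 = 36×205 + 48
205 = 4×48 + 13
48 = 3×13 + 9
13 = 1×9 + 4
9 = 2×4 + 1
4 = 4×1 + 0
The gcd is 1. Working backward:
1 = 9 − 2·4
1 = −2·13 + 3·9
1 = 3·48 − 11·13
1 = −11·205 + 47·48
1 = 47·7428 − 1703·205
1 = −1703·22489 + 5156·7428
1 = 5156·74895 − 17171·22489
Hence 22489⁻¹ ≡ -17171 ≡ 57724 (mod 74895).

57724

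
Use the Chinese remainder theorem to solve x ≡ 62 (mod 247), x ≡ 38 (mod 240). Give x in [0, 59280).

41558

Write x = 62 + 247·k. Then 247·k ≡ 38 − 62 ≡ 216 (mod 240).
Need 247⁻¹ mod 240. Extended Euclid on (240, 7):
240 = 34×7 + 2
7 = 3×2 + 1
2 = 2×1 + 0
Back-substitute:
1 = 7 − 3·2
1 = −3·240 + 103·7
247⁻¹ ≡ 103 (mod 240), so k ≡ 103·216 ≡ 168 (mod 240).
x = 62 + 247·168 = 41558.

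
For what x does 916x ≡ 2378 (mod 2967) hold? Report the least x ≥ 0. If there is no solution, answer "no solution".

First find gcd(916, 2967):
2967 = 3*916 + 219
916 = 4*219 + 40
219 = 5*40 + 19
40 = 2*19 + 2
19 = 9*2 + 1
2 = 2*1 + 0
gcd = 1, so a unique solution mod 2967 exists.
Back-substitute for the Bézout coefficients:
1 = 19 − 9·2
1 = −9·40 + 19·19
1 = 19·219 − 104·40
1 = −104·916 + 435·219
1 = 435·2967 − 1409·916
So 916·(-1409) ≡ 1 (mod 2967), giving 916⁻¹ ≡ 1558.
x ≡ 916⁻¹·2378 ≡ 1558·2378 ≡ 2108 (mod 2967).

2108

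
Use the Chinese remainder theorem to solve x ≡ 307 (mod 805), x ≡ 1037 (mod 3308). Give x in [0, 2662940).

Write x = 307 + 805·k. Then 805·k ≡ 1037 − 307 ≡ 730 (mod 3308).
Need 805⁻¹ mod 3308. Extended Euclid on (3308, 805):
3308 = 4×805 + 88
805 = 9×88 + 13
88 = 6×13 + 10
13 = 1×10 + 3
10 = 3×3 + 1
3 = 3×1 + 0
Back-substitute:
1 = 10 − 3·3
1 = −3·13 + 4·10
1 = 4·88 − 27·13
1 = −27·805 + 247·88
1 = 247·3308 − 1015·805
805⁻¹ ≡ 2293 (mod 3308), so k ≡ 2293·730 ≡ 42 (mod 3308).
x = 307 + 805·42 = 34117.

34117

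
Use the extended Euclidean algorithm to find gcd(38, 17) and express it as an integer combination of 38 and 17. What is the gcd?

Apply Euclid's algorithm to 38 and 17:
38 = 2*17 + 4
17 = 4*4 + 1
4 = 4*1 + 0
gcd(38, 17) = 1.
Working backward:
1 = 17 − 4·4
1 = −4·38 + 9·17
So 1 = (-4)·38 + (9)·17.

1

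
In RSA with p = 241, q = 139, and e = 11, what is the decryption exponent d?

φ(n) = (p−1)(q−1) = 240·138 = 33120.
Need d with 11·d ≡ 1 (mod 33120). Apply the extended Euclidean algorithm:
33120 = 3010×11 + 10
11 = 1×10 + 1
10 = 10×1 + 0
Back-substitute:
1 = 11 − 10
1 = −33120 + 3011·11
So 11·3011 ≡ 1 (mod 33120), hence d = 3011.

3011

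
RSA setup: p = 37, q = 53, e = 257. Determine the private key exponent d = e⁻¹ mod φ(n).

641

φ(n) = (p−1)(q−1) = 36·52 = 1872.
Need d with 257·d ≡ 1 (mod 1872). Apply the extended Euclidean algorithm:
1872 = 7*257 + 73
257 = 3*73 + 38
73 = 1*38 + 35
38 = 1*35 + 3
35 = 11*3 + 2
3 = 1*2 + 1
2 = 2*1 + 0
Back-substitute:
1 = 3 − 2
1 = −35 + 12·3
1 = 12·38 − 13·35
1 = −13·73 + 25·38
1 = 25·257 − 88·73
1 = −88·1872 + 641·257
So 257·641 ≡ 1 (mod 1872), hence d = 641.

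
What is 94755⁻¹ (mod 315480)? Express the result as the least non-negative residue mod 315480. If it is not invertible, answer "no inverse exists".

Compute gcd(94755, 315480):
315480 = 3×94755 + 31215
94755 = 3×31215 + 1110
31215 = 28×1110 + 135
1110 = 8×135 + 30
135 = 4×30 + 15
30 = 2×15 + 0
gcd(94755, 315480) = 15 ≠ 1, so 94755 has no multiplicative inverse modulo 315480.

no inverse exists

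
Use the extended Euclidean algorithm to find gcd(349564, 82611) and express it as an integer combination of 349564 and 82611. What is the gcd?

1

Apply Euclid's algorithm to 349564 and 82611:
349564 = 4×82611 + 19120
82611 = 4×19120 + 6131
19120 = 3×6131 + 727
6131 = 8×727 + 315
727 = 2×315 + 97
315 = 3×97 + 24
97 = 4×24 + 1
24 = 24×1 + 0
gcd(349564, 82611) = 1.
Working backward:
1 = 97 − 4·24
1 = −4·315 + 13·97
1 = 13·727 − 30·315
1 = −30·6131 + 253·727
1 = 253·19120 − 789·6131
1 = −789·82611 + 3409·19120
1 = 3409·349564 − 14425·82611
So 1 = (3409)·349564 + (-14425)·82611.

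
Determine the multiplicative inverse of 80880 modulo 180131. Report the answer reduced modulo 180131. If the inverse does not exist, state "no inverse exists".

140018

Apply the Euclidean algorithm to 180131 and 80880:
180131 = 2·80880 + 18371
80880 = 4·18371 + 7396
18371 = 2·7396 + 3579
7396 = 2·3579 + 238
3579 = 15·238 + 9
238 = 26·9 + 4
9 = 2·4 + 1
4 = 4·1 + 0
gcd = 1, so the inverse exists. Back-substitute:
1 = 9 − 2·4
1 = −2·238 + 53·9
1 = 53·3579 − 797·238
1 = −797·7396 + 1647·3579
1 = 1647·18371 − 4091·7396
1 = −4091·80880 + 18011·18371
1 = 18011·180131 − 40113·80880
Thus 80880·(-40113) ≡ 1 (mod 180131); reducing, -40113 mod 180131 = 140018.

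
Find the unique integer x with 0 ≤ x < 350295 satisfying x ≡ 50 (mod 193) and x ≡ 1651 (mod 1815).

Write x = 50 + 193·k. Then 193·k ≡ 1651 − 50 ≡ 1601 (mod 1815).
Need 193⁻¹ mod 1815. Extended Euclid on (1815, 193):
1815 = 9*193 + 78
193 = 2*78 + 37
78 = 2*37 + 4
37 = 9*4 + 1
4 = 4*1 + 0
Back-substitute:
1 = 37 − 9·4
1 = −9·78 + 19·37
1 = 19·193 − 47·78
1 = −47·1815 + 442·193
193⁻¹ ≡ 442 (mod 1815), so k ≡ 442·1601 ≡ 1607 (mod 1815).
x = 50 + 193·1607 = 310201.

310201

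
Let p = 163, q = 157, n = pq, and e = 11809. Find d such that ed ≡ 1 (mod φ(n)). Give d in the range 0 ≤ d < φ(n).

φ(n) = (p−1)(q−1) = 162·156 = 25272.
Need d with 11809·d ≡ 1 (mod 25272). Apply the extended Euclidean algorithm:
25272 = 2·11809 + 1654
11809 = 7·1654 + 231
1654 = 7·231 + 37
231 = 6·37 + 9
37 = 4·9 + 1
9 = 9·1 + 0
Back-substitute:
1 = 37 − 4·9
1 = −4·231 + 25·37
1 = 25·1654 − 179·231
1 = −179·11809 + 1278·1654
1 = 1278·25272 − 2735·11809
So 11809·(-2735) ≡ 1 (mod 25272), hence d ≡ -2735 ≡ 22537 (mod 25272).

22537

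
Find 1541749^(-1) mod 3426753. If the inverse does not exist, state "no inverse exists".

no inverse exists

Euclidean algorithm on 3426753, 1541749:
3426753 = 2·1541749 + 343255
1541749 = 4·343255 + 168729
343255 = 2·168729 + 5797
168729 = 29·5797 + 616
5797 = 9·616 + 253
616 = 2·253 + 110
253 = 2·110 + 33
110 = 3·33 + 11
33 = 3·11 + 0
The gcd is 11, not 1, hence no inverse exists.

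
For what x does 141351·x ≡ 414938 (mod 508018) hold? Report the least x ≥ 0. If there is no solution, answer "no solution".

no solution

gcd(141351, 508018):
508018 = 3·141351 + 83965
141351 = 1·83965 + 57386
83965 = 1·57386 + 26579
57386 = 2·26579 + 4228
26579 = 6·4228 + 1211
4228 = 3·1211 + 595
1211 = 2·595 + 21
595 = 28·21 + 7
21 = 3·7 + 0
gcd = 7, but 7 ∤ 414938, so the congruence has no solution.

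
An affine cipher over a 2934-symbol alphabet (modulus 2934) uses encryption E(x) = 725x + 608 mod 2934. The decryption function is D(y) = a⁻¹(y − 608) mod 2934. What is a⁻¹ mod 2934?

Run Euclid on (2934, 725):
2934 = 4·725 + 34
725 = 21·34 + 11
34 = 3·11 + 1
11 = 11·1 + 0
The gcd is 1. Working backward:
1 = 34 − 3·11
1 = −3·725 + 64·34
1 = 64·2934 − 259·725
Hence 725⁻¹ ≡ -259 ≡ 2675 (mod 2934).

2675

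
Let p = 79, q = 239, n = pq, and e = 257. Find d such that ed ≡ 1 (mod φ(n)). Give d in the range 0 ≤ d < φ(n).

φ(n) = (p−1)(q−1) = 78·238 = 18564.
Need d with 257·d ≡ 1 (mod 18564). Apply the extended Euclidean algorithm:
18564 = 72·257 + 60
257 = 4·60 + 17
60 = 3·17 + 9
17 = 1·9 + 8
9 = 1·8 + 1
8 = 8·1 + 0
Back-substitute:
1 = 9 − 8
1 = −17 + 2·9
1 = 2·60 − 7·17
1 = −7·257 + 30·60
1 = 30·18564 − 2167·257
So 257·(-2167) ≡ 1 (mod 18564), hence d ≡ -2167 ≡ 16397 (mod 18564).

16397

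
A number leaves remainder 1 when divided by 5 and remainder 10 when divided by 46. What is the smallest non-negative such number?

56

Write x = 1 + 5·k. Then 5·k ≡ 10 − 1 ≡ 9 (mod 46).
Need 5⁻¹ mod 46. Extended Euclid on (46, 5):
46 = 9×5 + 1
5 = 5×1 + 0
Back-substitute:
1 = 46 − 9·5
5⁻¹ ≡ 37 (mod 46), so k ≡ 37·9 ≡ 11 (mod 46).
x = 1 + 5·11 = 56.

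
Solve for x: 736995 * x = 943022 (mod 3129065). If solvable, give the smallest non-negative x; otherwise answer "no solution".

gcd(736995, 3129065):
3129065 = 4·736995 + 181085
736995 = 4·181085 + 12655
181085 = 14·12655 + 3915
12655 = 3·3915 + 910
3915 = 4·910 + 275
910 = 3·275 + 85
275 = 3·85 + 20
85 = 4·20 + 5
20 = 4·5 + 0
gcd = 5, but 5 ∤ 943022, so the congruence has no solution.

no solution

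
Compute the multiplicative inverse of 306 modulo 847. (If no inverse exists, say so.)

346

gcd(847, 306) by repeated division:
847 = 2·306 + 235
306 = 1·235 + 71
235 = 3·71 + 22
71 = 3·22 + 5
22 = 4·5 + 2
5 = 2·2 + 1
2 = 2·1 + 0
The gcd is 1. Working backward:
1 = 5 − 2·2
1 = −2·22 + 9·5
1 = 9·71 − 29·22
1 = −29·235 + 96·71
1 = 96·306 − 125·235
1 = −125·847 + 346·306
So 306·346 ≡ 1 (mod 847).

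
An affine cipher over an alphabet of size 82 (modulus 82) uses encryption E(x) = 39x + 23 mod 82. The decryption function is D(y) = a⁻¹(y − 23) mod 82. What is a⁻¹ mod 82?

Apply the Euclidean algorithm to 82 and 39:
82 = 2×39 + 4
39 = 9×4 + 3
4 = 1×3 + 1
3 = 3×1 + 0
gcd = 1, so the inverse exists. Back-substitute:
1 = 4 − 3
1 = −39 + 10·4
1 = 10·82 − 21·39
Thus 39·(-21) ≡ 1 (mod 82); reducing, -21 mod 82 = 61.

61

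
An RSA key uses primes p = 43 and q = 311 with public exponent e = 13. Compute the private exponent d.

φ(n) = (p−1)(q−1) = 42·310 = 13020.
Need d with 13·d ≡ 1 (mod 13020). Apply the extended Euclidean algorithm:
13020 = 1001*13 + 7
13 = 1*7 + 6
7 = 1*6 + 1
6 = 6*1 + 0
Back-substitute:
1 = 7 − 6
1 = −13 + 2·7
1 = 2·13020 − 2003·13
So 13·(-2003) ≡ 1 (mod 13020), hence d ≡ -2003 ≡ 11017 (mod 13020).

11017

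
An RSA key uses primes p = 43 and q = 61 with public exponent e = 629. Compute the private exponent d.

φ(n) = (p−1)(q−1) = 42·60 = 2520.
Need d with 629·d ≡ 1 (mod 2520). Apply the extended Euclidean algorithm:
2520 = 4·629 + 4
629 = 157·4 + 1
4 = 4·1 + 0
Back-substitute:
1 = 629 − 157·4
1 = −157·2520 + 629·629
So 629·629 ≡ 1 (mod 2520), hence d = 629.

629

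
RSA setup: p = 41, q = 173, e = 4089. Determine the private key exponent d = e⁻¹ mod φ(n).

1129

φ(n) = (p−1)(q−1) = 40·172 = 6880.
Need d with 4089·d ≡ 1 (mod 6880). Apply the extended Euclidean algorithm:
6880 = 1·4089 + 2791
4089 = 1·2791 + 1298
2791 = 2·1298 + 195
1298 = 6·195 + 128
195 = 1·128 + 67
128 = 1·67 + 61
67 = 1·61 + 6
61 = 10·6 + 1
6 = 6·1 + 0
Back-substitute:
1 = 61 − 10·6
1 = −10·67 + 11·61
1 = 11·128 − 21·67
1 = −21·195 + 32·128
1 = 32·1298 − 213·195
1 = −213·2791 + 458·1298
1 = 458·4089 − 671·2791
1 = −671·6880 + 1129·4089
So 4089·1129 ≡ 1 (mod 6880), hence d = 1129.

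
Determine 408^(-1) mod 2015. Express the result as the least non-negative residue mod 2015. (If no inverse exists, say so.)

Run Euclid on (2015, 408):
2015 = 4·408 + 383
408 = 1·383 + 25
383 = 15·25 + 8
25 = 3·8 + 1
8 = 8·1 + 0
Since gcd(408, 2015) = 1, back-substitute to write 1 as a combination:
1 = 25 − 3·8
1 = −3·383 + 46·25
1 = 46·408 − 49·383
1 = −49·2015 + 242·408
So 408·242 ≡ 1 (mod 2015).

242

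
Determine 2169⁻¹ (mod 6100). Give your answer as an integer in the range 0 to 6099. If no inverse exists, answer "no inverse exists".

1229

gcd(6100, 2169) by repeated division:
6100 = 2·2169 + 1762
2169 = 1·1762 + 407
1762 = 4·407 + 134
407 = 3·134 + 5
134 = 26·5 + 4
5 = 1·4 + 1
4 = 4·1 + 0
gcd = 1, so the inverse exists. Back-substitute:
1 = 5 − 4
1 = −134 + 27·5
1 = 27·407 − 82·134
1 = −82·1762 + 355·407
1 = 355·2169 − 437·1762
1 = −437·6100 + 1229·2169
So 2169·1229 ≡ 1 (mod 6100).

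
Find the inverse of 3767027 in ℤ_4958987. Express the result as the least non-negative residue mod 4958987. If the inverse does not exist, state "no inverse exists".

Euclidean algorithm on 4958987, 3767027:
4958987 = 1×3767027 + 1191960
3767027 = 3×1191960 + 191147
1191960 = 6×191147 + 45078
191147 = 4×45078 + 10835
45078 = 4×10835 + 1738
10835 = 6×1738 + 407
1738 = 4×407 + 110
407 = 3×110 + 77
110 = 1×77 + 33
77 = 2×33 + 11
33 = 3×11 + 0
gcd(3767027, 4958987) = 11 ≠ 1, so 3767027 has no multiplicative inverse modulo 4958987.

no inverse exists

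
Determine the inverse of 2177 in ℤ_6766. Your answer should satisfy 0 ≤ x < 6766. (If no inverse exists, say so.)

4693

Run Euclid on (6766, 2177):
6766 = 3·2177 + 235
2177 = 9·235 + 62
235 = 3·62 + 49
62 = 1·49 + 13
49 = 3·13 + 10
13 = 1·10 + 3
10 = 3·3 + 1
3 = 3·1 + 0
Since gcd(2177, 6766) = 1, back-substitute to write 1 as a combination:
1 = 10 − 3·3
1 = −3·13 + 4·10
1 = 4·49 − 15·13
1 = −15·62 + 19·49
1 = 19·235 − 72·62
1 = −72·2177 + 667·235
1 = 667·6766 − 2073·2177
Hence 2177⁻¹ ≡ -2073 ≡ 4693 (mod 6766).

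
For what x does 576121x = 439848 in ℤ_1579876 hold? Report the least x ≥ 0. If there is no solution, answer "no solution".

First find gcd(576121, 1579876):
1579876 = 2×576121 + 427634
576121 = 1×427634 + 148487
427634 = 2×148487 + 130660
148487 = 1×130660 + 17827
130660 = 7×17827 + 5871
17827 = 3×5871 + 214
5871 = 27×214 + 93
214 = 2×93 + 28
93 = 3×28 + 9
28 = 3×9 + 1
9 = 9×1 + 0
gcd = 1, so a unique solution mod 1579876 exists.
Back-substitute for the Bézout coefficients:
1 = 28 − 3·9
1 = −3·93 + 10·28
1 = 10·214 − 23·93
1 = −23·5871 + 631·214
1 = 631·17827 − 1916·5871
1 = −1916·130660 + 14043·17827
1 = 14043·148487 − 15959·130660
1 = −15959·427634 + 45961·148487
1 = 45961·576121 − 61920·427634
1 = −61920·1579876 + 169801·576121
So 576121·(169801) ≡ 1 (mod 1579876), giving 576121⁻¹ ≡ 169801.
x ≡ 576121⁻¹·439848 ≡ 169801·439848 ≡ 1152100 (mod 1579876).

1152100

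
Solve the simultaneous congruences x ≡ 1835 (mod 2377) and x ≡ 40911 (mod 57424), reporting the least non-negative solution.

59417327

Write x = 1835 + 2377·k. Then 2377·k ≡ 40911 − 1835 ≡ 39076 (mod 57424).
Need 2377⁻¹ mod 57424. Extended Euclid on (57424, 2377):
57424 = 24*2377 + 376
2377 = 6*376 + 121
376 = 3*121 + 13
121 = 9*13 + 4
13 = 3*4 + 1
4 = 4*1 + 0
Back-substitute:
1 = 13 − 3·4
1 = −3·121 + 28·13
1 = 28·376 − 87·121
1 = −87·2377 + 550·376
1 = 550·57424 − 13287·2377
2377⁻¹ ≡ 44137 (mod 57424), so k ≡ 44137·39076 ≡ 24996 (mod 57424).
x = 1835 + 2377·24996 = 59417327.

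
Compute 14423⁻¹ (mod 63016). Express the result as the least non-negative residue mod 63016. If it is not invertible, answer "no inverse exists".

17127

Run Euclid on (63016, 14423):
63016 = 4*14423 + 5324
14423 = 2*5324 + 3775
5324 = 1*3775 + 1549
3775 = 2*1549 + 677
1549 = 2*677 + 195
677 = 3*195 + 92
195 = 2*92 + 11
92 = 8*11 + 4
11 = 2*4 + 3
4 = 1*3 + 1
3 = 3*1 + 0
Since gcd(14423, 63016) = 1, back-substitute to write 1 as a combination:
1 = 4 − 3
1 = −11 + 3·4
1 = 3·92 − 25·11
1 = −25·195 + 53·92
1 = 53·677 − 184·195
1 = −184·1549 + 421·677
1 = 421·3775 − 1026·1549
1 = −1026·5324 + 1447·3775
1 = 1447·14423 − 3920·5324
1 = −3920·63016 + 17127·14423
So 14423·17127 ≡ 1 (mod 63016).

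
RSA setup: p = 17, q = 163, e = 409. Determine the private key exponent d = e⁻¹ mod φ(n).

φ(n) = (p−1)(q−1) = 16·162 = 2592.
Need d with 409·d ≡ 1 (mod 2592). Apply the extended Euclidean algorithm:
2592 = 6·409 + 138
409 = 2·138 + 133
138 = 1·133 + 5
133 = 26·5 + 3
5 = 1·3 + 2
3 = 1·2 + 1
2 = 2·1 + 0
Back-substitute:
1 = 3 − 2
1 = −5 + 2·3
1 = 2·133 − 53·5
1 = −53·138 + 55·133
1 = 55·409 − 163·138
1 = −163·2592 + 1033·409
So 409·1033 ≡ 1 (mod 2592), hence d = 1033.

1033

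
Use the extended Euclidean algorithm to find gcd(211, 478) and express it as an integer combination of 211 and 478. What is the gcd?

Apply Euclid's algorithm to 478 and 211:
478 = 2*211 + 56
211 = 3*56 + 43
56 = 1*43 + 13
43 = 3*13 + 4
13 = 3*4 + 1
4 = 4*1 + 0
gcd(211, 478) = 1.
Working backward:
1 = 13 − 3·4
1 = −3·43 + 10·13
1 = 10·56 − 13·43
1 = −13·211 + 49·56
1 = 49·478 − 111·211
So 1 = (49)·478 + (-111)·211.

1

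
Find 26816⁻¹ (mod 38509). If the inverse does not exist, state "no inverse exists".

9689

Extended Euclidean algorithm:
38509 = 1*26816 + 11693
26816 = 2*11693 + 3430
11693 = 3*3430 + 1403
3430 = 2*1403 + 624
1403 = 2*624 + 155
624 = 4*155 + 4
155 = 38*4 + 3
4 = 1*3 + 1
3 = 3*1 + 0
The gcd is 1. Working backward:
1 = 4 − 3
1 = −155 + 39·4
1 = 39·624 − 157·155
1 = −157·1403 + 353·624
1 = 353·3430 − 863·1403
1 = −863·11693 + 2942·3430
1 = 2942·26816 − 6747·11693
1 = −6747·38509 + 9689·26816
So 26816·9689 ≡ 1 (mod 38509).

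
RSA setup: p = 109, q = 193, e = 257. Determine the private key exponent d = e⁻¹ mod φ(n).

φ(n) = (p−1)(q−1) = 108·192 = 20736.
Need d with 257·d ≡ 1 (mod 20736). Apply the extended Euclidean algorithm:
20736 = 80×257 + 176
257 = 1×176 + 81
176 = 2×81 + 14
81 = 5×14 + 11
14 = 1×11 + 3
11 = 3×3 + 2
3 = 1×2 + 1
2 = 2×1 + 0
Back-substitute:
1 = 3 − 2
1 = −11 + 4·3
1 = 4·14 − 5·11
1 = −5·81 + 29·14
1 = 29·176 − 63·81
1 = −63·257 + 92·176
1 = 92·20736 − 7423·257
So 257·(-7423) ≡ 1 (mod 20736), hence d ≡ -7423 ≡ 13313 (mod 20736).

13313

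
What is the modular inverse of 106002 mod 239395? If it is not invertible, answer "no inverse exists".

no inverse exists

Euclidean algorithm on 239395, 106002:
239395 = 2×106002 + 27391
106002 = 3×27391 + 23829
27391 = 1×23829 + 3562
23829 = 6×3562 + 2457
3562 = 1×2457 + 1105
2457 = 2×1105 + 247
1105 = 4×247 + 117
247 = 2×117 + 13
117 = 9×13 + 0
Since gcd = 13 > 1, 106002 is not a unit mod 239395.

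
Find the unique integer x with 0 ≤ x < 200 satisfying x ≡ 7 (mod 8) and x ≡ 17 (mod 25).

Write x = 7 + 8·k. Then 8·k ≡ 17 − 7 ≡ 10 (mod 25).
Need 8⁻¹ mod 25. Extended Euclid on (25, 8):
25 = 3×8 + 1
8 = 8×1 + 0
Back-substitute:
1 = 25 − 3·8
8⁻¹ ≡ 22 (mod 25), so k ≡ 22·10 ≡ 20 (mod 25).
x = 7 + 8·20 = 167.

167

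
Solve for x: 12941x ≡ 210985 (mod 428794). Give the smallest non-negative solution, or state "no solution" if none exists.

First find gcd(12941, 428794):
428794 = 33×12941 + 1741
12941 = 7×1741 + 754
1741 = 2×754 + 233
754 = 3×233 + 55
233 = 4×55 + 13
55 = 4×13 + 3
13 = 4×3 + 1
3 = 3×1 + 0
gcd = 1, so a unique solution mod 428794 exists.
Back-substitute for the Bézout coefficients:
1 = 13 − 4·3
1 = −4·55 + 17·13
1 = 17·233 − 72·55
1 = −72·754 + 233·233
1 = 233·1741 − 538·754
1 = −538·12941 + 3999·1741
1 = 3999·428794 − 132505·12941
So 12941·(-132505) ≡ 1 (mod 428794), giving 12941⁻¹ ≡ 296289.
x ≡ 12941⁻¹·210985 ≡ 296289·210985 ≡ 372581 (mod 428794).

372581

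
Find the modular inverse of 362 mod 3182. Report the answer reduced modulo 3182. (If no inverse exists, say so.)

no inverse exists

Euclidean algorithm on 3182, 362:
3182 = 8×362 + 286
362 = 1×286 + 76
286 = 3×76 + 58
76 = 1×58 + 18
58 = 3×18 + 4
18 = 4×4 + 2
4 = 2×2 + 0
Since gcd = 2 > 1, 362 is not a unit mod 3182.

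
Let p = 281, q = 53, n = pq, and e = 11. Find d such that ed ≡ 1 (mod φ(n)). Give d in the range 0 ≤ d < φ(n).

3971

φ(n) = (p−1)(q−1) = 280·52 = 14560.
Need d with 11·d ≡ 1 (mod 14560). Apply the extended Euclidean algorithm:
14560 = 1323×11 + 7
11 = 1×7 + 4
7 = 1×4 + 3
4 = 1×3 + 1
3 = 3×1 + 0
Back-substitute:
1 = 4 − 3
1 = −7 + 2·4
1 = 2·11 − 3·7
1 = −3·14560 + 3971·11
So 11·3971 ≡ 1 (mod 14560), hence d = 3971.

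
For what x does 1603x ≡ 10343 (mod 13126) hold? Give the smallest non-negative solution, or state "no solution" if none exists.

First find gcd(1603, 13126):
13126 = 8×1603 + 302
1603 = 5×302 + 93
302 = 3×93 + 23
93 = 4×23 + 1
23 = 23×1 + 0
gcd = 1, so a unique solution mod 13126 exists.
Back-substitute for the Bézout coefficients:
1 = 93 − 4·23
1 = −4·302 + 13·93
1 = 13·1603 − 69·302
1 = −69·13126 + 565·1603
So 1603·(565) ≡ 1 (mod 13126), giving 1603⁻¹ ≡ 565.
x ≡ 1603⁻¹·10343 ≡ 565·10343 ≡ 2725 (mod 13126).

2725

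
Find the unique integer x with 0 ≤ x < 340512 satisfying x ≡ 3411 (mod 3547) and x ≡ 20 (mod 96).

297812

Write x = 3411 + 3547·k. Then 3547·k ≡ 20 − 3411 ≡ 65 (mod 96).
Need 3547⁻¹ mod 96. Extended Euclid on (96, 91):
96 = 1·91 + 5
91 = 18·5 + 1
5 = 5·1 + 0
Back-substitute:
1 = 91 − 18·5
1 = −18·96 + 19·91
3547⁻¹ ≡ 19 (mod 96), so k ≡ 19·65 ≡ 83 (mod 96).
x = 3411 + 3547·83 = 297812.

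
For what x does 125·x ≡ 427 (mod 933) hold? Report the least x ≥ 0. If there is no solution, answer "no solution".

608

First find gcd(125, 933):
933 = 7*125 + 58
125 = 2*58 + 9
58 = 6*9 + 4
9 = 2*4 + 1
4 = 4*1 + 0
gcd = 1, so a unique solution mod 933 exists.
Back-substitute for the Bézout coefficients:
1 = 9 − 2·4
1 = −2·58 + 13·9
1 = 13·125 − 28·58
1 = −28·933 + 209·125
So 125·(209) ≡ 1 (mod 933), giving 125⁻¹ ≡ 209.
x ≡ 125⁻¹·427 ≡ 209·427 ≡ 608 (mod 933).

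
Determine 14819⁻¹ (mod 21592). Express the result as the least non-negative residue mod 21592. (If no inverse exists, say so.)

1323

Run Euclid on (21592, 14819):
21592 = 1*14819 + 6773
14819 = 2*6773 + 1273
6773 = 5*1273 + 408
1273 = 3*408 + 49
408 = 8*49 + 16
49 = 3*16 + 1
16 = 16*1 + 0
The gcd is 1. Working backward:
1 = 49 − 3·16
1 = −3·408 + 25·49
1 = 25·1273 − 78·408
1 = −78·6773 + 415·1273
1 = 415·14819 − 908·6773
1 = −908·21592 + 1323·14819
So 14819·1323 ≡ 1 (mod 21592).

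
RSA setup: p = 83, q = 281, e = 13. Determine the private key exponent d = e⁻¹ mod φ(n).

φ(n) = (p−1)(q−1) = 82·280 = 22960.
Need d with 13·d ≡ 1 (mod 22960). Apply the extended Euclidean algorithm:
22960 = 1766·13 + 2
13 = 6·2 + 1
2 = 2·1 + 0
Back-substitute:
1 = 13 − 6·2
1 = −6·22960 + 10597·13
So 13·10597 ≡ 1 (mod 22960), hence d = 10597.

10597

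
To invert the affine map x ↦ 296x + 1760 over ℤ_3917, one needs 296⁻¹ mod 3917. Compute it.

Run Euclid on (3917, 296):
3917 = 13×296 + 69
296 = 4×69 + 20
69 = 3×20 + 9
20 = 2×9 + 2
9 = 4×2 + 1
2 = 2×1 + 0
Since gcd(296, 3917) = 1, back-substitute to write 1 as a combination:
1 = 9 − 4·2
1 = −4·20 + 9·9
1 = 9·69 − 31·20
1 = −31·296 + 133·69
1 = 133·3917 − 1760·296
Hence 296⁻¹ ≡ -1760 ≡ 2157 (mod 3917).

2157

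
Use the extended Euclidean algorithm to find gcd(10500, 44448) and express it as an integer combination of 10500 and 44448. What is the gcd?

12

Euclidean algorithm:
44448 = 4*10500 + 2448
10500 = 4*2448 + 708
2448 = 3*708 + 324
708 = 2*324 + 60
324 = 5*60 + 24
60 = 2*24 + 12
24 = 2*12 + 0
gcd(10500, 44448) = 12.
Express as a combination:
12 = 60 − 2·24
12 = −2·324 + 11·60
12 = 11·708 − 24·324
12 = −24·2448 + 83·708
12 = 83·10500 − 356·2448
12 = −356·44448 + 1507·10500
So 12 = (-356)·44448 + (1507)·10500.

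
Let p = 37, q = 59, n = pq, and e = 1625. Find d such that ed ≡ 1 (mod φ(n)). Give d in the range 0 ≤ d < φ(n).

φ(n) = (p−1)(q−1) = 36·58 = 2088.
Need d with 1625·d ≡ 1 (mod 2088). Apply the extended Euclidean algorithm:
2088 = 1×1625 + 463
1625 = 3×463 + 236
463 = 1×236 + 227
236 = 1×227 + 9
227 = 25×9 + 2
9 = 4×2 + 1
2 = 2×1 + 0
Back-substitute:
1 = 9 − 4·2
1 = −4·227 + 101·9
1 = 101·236 − 105·227
1 = −105·463 + 206·236
1 = 206·1625 − 723·463
1 = −723·2088 + 929·1625
So 1625·929 ≡ 1 (mod 2088), hence d = 929.

929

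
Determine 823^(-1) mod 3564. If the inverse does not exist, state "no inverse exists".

Apply the Euclidean algorithm to 3564 and 823:
3564 = 4×823 + 272
823 = 3×272 + 7
272 = 38×7 + 6
7 = 1×6 + 1
6 = 6×1 + 0
The gcd is 1. Working backward:
1 = 7 − 6
1 = −272 + 39·7
1 = 39·823 − 118·272
1 = −118·3564 + 511·823
So 823·511 ≡ 1 (mod 3564).

511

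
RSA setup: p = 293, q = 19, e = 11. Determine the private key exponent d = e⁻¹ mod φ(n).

2867

φ(n) = (p−1)(q−1) = 292·18 = 5256.
Need d with 11·d ≡ 1 (mod 5256). Apply the extended Euclidean algorithm:
5256 = 477*11 + 9
11 = 1*9 + 2
9 = 4*2 + 1
2 = 2*1 + 0
Back-substitute:
1 = 9 − 4·2
1 = −4·11 + 5·9
1 = 5·5256 − 2389·11
So 11·(-2389) ≡ 1 (mod 5256), hence d ≡ -2389 ≡ 2867 (mod 5256).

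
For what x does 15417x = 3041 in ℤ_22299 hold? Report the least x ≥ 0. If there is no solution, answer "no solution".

gcd(15417, 22299):
22299 = 1×15417 + 6882
15417 = 2×6882 + 1653
6882 = 4×1653 + 270
1653 = 6×270 + 33
270 = 8×33 + 6
33 = 5×6 + 3
6 = 2×3 + 0
gcd = 3, but 3 ∤ 3041, so the congruence has no solution.

no solution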